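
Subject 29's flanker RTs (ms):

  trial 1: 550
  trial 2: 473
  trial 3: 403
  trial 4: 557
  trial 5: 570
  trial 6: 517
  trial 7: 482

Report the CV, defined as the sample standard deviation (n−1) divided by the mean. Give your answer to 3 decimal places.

n = 7, Σ = 3552, M = 507.4286
Σ(x−M)² = 21013.714; s = √(21013.714/6) = 59.1801
CV = 59.1801 / 507.4286 = 0.11663

0.117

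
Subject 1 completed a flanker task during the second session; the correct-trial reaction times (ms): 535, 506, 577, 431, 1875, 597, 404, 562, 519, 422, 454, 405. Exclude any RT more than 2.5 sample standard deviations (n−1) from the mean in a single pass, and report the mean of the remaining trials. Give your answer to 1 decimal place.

492.0 ms

n = 12, ΣRT = 7287, M = 607.250
Σ(x−M)² = 1804600.25; s = √(1804600.25/11) = 405.037
Cutoffs: 607.250 ± 2.5·405.037 → [-405.3, 1619.8]
Outside: 1875 → excluded.
Retained (n=11): Σ = 5412, mean = 5412/11 = 492.000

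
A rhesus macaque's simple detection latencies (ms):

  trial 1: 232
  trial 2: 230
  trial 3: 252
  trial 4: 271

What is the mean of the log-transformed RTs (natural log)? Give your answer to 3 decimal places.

ln(RT): 5.4467, 5.4381, 5.5294, 5.6021
Σ ln(RT) = 22.0164
Mean = 22.0164/4 = 5.50409

5.504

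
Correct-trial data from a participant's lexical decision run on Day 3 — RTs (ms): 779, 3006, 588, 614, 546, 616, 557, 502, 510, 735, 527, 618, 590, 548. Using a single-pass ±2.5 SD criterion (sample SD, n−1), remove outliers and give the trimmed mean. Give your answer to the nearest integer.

595 ms

n = 14, ΣRT = 10736, M = 766.857
Σ(x−M)² = 5480845.71; s = √(5480845.71/13) = 649.310
Cutoffs: 766.857 ± 2.5·649.310 → [-856.4, 2390.1]
Outside: 3006 → excluded.
Retained (n=13): Σ = 7730, mean = 7730/13 = 594.615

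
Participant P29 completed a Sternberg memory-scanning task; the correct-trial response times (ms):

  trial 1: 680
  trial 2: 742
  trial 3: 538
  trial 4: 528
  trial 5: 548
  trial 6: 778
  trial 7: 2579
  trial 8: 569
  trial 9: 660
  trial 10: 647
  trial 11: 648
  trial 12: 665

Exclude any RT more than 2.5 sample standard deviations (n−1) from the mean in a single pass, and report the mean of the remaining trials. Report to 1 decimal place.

n = 12, ΣRT = 9582, M = 798.500
Σ(x−M)² = 3526893.00; s = √(3526893.00/11) = 566.239
Cutoffs: 798.500 ± 2.5·566.239 → [-617.1, 2214.1]
Outside: 2579 → excluded.
Retained (n=11): Σ = 7003, mean = 7003/11 = 636.636

636.6 ms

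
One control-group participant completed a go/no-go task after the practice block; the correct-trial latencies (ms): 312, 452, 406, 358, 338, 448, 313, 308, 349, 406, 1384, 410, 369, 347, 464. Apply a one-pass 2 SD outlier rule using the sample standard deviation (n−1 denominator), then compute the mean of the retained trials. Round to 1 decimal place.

377.1 ms

n = 15, ΣRT = 6664, M = 444.267
Σ(x−M)² = 983894.93; s = √(983894.93/14) = 265.100
Cutoffs: 444.267 ± 2·265.100 → [-85.9, 974.5]
Outside: 1384 → excluded.
Retained (n=14): Σ = 5280, mean = 5280/14 = 377.143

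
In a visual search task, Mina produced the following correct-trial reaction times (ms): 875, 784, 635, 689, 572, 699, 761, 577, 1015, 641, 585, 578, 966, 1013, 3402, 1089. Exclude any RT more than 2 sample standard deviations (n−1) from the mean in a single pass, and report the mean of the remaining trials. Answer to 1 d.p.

n = 16, ΣRT = 14881, M = 930.062
Σ(x−M)² = 6982066.94; s = √(6982066.94/15) = 682.254
Cutoffs: 930.062 ± 2·682.254 → [-434.4, 2294.6]
Outside: 3402 → excluded.
Retained (n=15): Σ = 11479, mean = 11479/15 = 765.267

765.3 ms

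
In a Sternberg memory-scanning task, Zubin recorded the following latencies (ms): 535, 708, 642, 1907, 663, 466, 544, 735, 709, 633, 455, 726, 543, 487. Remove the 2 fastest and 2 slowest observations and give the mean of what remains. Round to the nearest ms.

Sorted: 455, 466, 487, 535, 543, 544, 633, 642, 663, 708, 709, 726, 735, 1907
Drop lowest 2 (455, 466) and highest 2 (735, 1907)
Remaining (n=10): Σ = 6190, mean = 6190/10 = 619.000

619 ms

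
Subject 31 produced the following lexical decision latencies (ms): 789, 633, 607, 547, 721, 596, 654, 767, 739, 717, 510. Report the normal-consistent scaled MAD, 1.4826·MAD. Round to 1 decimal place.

Sorted: 510, 547, 596, 607, 633, 654, 717, 721, 739, 767, 789 → median = 654
|x − 654| sorted: 0, 21, 47, 58, 63, 67, 85, 107, 113, 135, 144 → MAD = 67
Robust SD ≈ 1.4826 × 67 = 99.334

99.3 ms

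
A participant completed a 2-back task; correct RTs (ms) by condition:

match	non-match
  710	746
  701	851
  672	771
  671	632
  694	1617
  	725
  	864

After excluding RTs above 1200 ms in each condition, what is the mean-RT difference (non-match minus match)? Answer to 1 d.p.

non-match: exclude 1617
M(match) = 3448/5 = 689.600
M(non-match) = 4589/6 = 764.833
Difference = 764.833 − 689.600 = 75.233 ms

75.2 ms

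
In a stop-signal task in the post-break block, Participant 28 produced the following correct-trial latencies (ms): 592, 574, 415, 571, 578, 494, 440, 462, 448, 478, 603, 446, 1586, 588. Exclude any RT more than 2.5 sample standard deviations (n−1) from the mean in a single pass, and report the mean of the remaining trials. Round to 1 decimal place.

n = 14, ΣRT = 8275, M = 591.071
Σ(x−M)² = 1125106.93; s = √(1125106.93/13) = 294.188
Cutoffs: 591.071 ± 2.5·294.188 → [-144.4, 1326.5]
Outside: 1586 → excluded.
Retained (n=13): Σ = 6689, mean = 6689/13 = 514.538

514.5 ms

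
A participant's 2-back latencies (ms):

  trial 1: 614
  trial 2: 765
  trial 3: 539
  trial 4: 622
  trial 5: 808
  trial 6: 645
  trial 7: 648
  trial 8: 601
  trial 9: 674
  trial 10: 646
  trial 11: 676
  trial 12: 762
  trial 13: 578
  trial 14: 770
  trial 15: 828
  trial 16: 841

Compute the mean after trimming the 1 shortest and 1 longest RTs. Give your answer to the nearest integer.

Sorted: 539, 578, 601, 614, 622, 645, 646, 648, 674, 676, 762, 765, 770, 808, 828, 841
Drop lowest 1 (539) and highest 1 (841)
Remaining (n=14): Σ = 9637, mean = 9637/14 = 688.357

688 ms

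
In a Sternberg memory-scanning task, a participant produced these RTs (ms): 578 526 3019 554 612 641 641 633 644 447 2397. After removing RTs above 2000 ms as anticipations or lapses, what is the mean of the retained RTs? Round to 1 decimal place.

Excluded: 2397, 3019
Retained (n=9): Σ = 5276
Mean = 5276/9 = 586.2222

586.2 ms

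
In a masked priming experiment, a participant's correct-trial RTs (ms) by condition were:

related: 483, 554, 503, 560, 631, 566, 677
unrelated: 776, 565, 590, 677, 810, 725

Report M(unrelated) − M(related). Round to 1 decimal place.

122.8 ms

M(related) = 3974/7 = 567.714
M(unrelated) = 4143/6 = 690.500
Difference = 690.500 − 567.714 = 122.786 ms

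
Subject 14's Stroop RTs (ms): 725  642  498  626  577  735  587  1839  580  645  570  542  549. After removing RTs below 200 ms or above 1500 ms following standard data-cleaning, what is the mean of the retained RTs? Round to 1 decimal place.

Excluded: 1839
Retained (n=12): Σ = 7276
Mean = 7276/12 = 606.3333

606.3 ms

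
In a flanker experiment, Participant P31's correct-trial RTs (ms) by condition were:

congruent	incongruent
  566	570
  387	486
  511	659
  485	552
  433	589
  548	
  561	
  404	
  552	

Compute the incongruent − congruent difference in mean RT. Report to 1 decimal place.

77.1 ms

M(congruent) = 4447/9 = 494.111
M(incongruent) = 2856/5 = 571.200
Difference = 571.200 − 494.111 = 77.089 ms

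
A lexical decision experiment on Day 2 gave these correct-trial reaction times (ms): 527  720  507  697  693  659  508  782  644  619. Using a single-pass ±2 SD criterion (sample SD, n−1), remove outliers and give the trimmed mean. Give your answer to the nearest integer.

636 ms

n = 10, ΣRT = 6356, M = 635.600
Σ(x−M)² = 81128.40; s = √(81128.40/9) = 94.943
Cutoffs: 635.600 ± 2·94.943 → [445.7, 825.5]
No RTs fall outside the cutoffs; all 10 retained. Mean = 6356/10 = 635.600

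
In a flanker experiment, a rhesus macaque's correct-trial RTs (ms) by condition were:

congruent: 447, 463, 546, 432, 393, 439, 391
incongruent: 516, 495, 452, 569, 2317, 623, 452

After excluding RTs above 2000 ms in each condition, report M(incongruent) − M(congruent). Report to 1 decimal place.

incongruent: exclude 2317
M(congruent) = 3111/7 = 444.429
M(incongruent) = 3107/6 = 517.833
Difference = 517.833 − 444.429 = 73.405 ms

73.4 ms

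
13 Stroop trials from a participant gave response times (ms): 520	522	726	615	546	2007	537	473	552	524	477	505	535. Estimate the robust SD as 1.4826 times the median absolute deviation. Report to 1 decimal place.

Sorted: 473, 477, 505, 520, 522, 524, 535, 537, 546, 552, 615, 726, 2007 → median = 535
|x − 535| sorted: 0, 2, 11, 11, 13, 15, 17, 30, 58, 62, 80, 191, 1472 → MAD = 17
Robust SD ≈ 1.4826 × 17 = 25.204

25.2 ms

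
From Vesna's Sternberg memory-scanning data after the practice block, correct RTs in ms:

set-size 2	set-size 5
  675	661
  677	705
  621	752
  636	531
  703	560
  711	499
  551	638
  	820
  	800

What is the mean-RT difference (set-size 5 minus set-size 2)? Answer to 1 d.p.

M(set-size 2) = 4574/7 = 653.429
M(set-size 5) = 5966/9 = 662.889
Difference = 662.889 − 653.429 = 9.460 ms

9.5 ms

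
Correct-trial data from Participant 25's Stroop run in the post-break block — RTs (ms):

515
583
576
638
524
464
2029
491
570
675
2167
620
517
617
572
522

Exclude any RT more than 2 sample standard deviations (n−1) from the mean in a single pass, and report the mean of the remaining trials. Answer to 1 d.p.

563.1 ms

n = 16, ΣRT = 12080, M = 755.000
Σ(x−M)² = 4179788.00; s = √(4179788.00/15) = 527.875
Cutoffs: 755.000 ± 2·527.875 → [-300.8, 1810.8]
Outside: 2029, 2167 → excluded.
Retained (n=14): Σ = 7884, mean = 7884/14 = 563.143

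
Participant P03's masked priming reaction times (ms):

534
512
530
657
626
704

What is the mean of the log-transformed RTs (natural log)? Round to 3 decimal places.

6.379

ln(RT): 6.2804, 6.2383, 6.2729, 6.4877, 6.4394, 6.5568
Σ ln(RT) = 38.2754
Mean = 38.2754/6 = 6.37924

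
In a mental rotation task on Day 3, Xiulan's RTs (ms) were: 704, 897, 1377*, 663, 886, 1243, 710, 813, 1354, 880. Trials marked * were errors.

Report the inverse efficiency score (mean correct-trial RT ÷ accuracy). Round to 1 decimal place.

Correct trials (n=9): 704, 897, 663, 886, 1243, 710, 813, 1354, 880
Mean correct RT = 8150/9 = 905.5556 ms
Proportion correct = 9/10
IES = 905.5556 / (9/10) = 1006.173 ms

1006.2 ms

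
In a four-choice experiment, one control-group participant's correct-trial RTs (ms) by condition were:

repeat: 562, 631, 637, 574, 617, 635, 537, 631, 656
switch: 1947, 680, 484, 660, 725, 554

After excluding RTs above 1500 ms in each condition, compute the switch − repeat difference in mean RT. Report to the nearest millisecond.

switch: exclude 1947
M(repeat) = 5480/9 = 608.889
M(switch) = 3103/5 = 620.600
Difference = 620.600 − 608.889 = 11.711 ms

12 ms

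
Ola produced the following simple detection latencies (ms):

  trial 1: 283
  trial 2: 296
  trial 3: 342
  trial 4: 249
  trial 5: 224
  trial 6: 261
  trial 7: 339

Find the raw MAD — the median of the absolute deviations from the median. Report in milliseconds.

34 ms

Sorted: 224, 249, 261, 283, 296, 339, 342 → median = 283
|x − 283|: 0, 13, 59, 34, 59, 22, 56
Sorted deviations: 0, 13, 22, 34, 56, 59, 59 → MAD = 34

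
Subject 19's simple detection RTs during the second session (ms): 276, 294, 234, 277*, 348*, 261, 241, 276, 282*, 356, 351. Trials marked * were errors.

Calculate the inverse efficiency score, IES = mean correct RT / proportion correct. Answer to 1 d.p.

Correct trials (n=8): 276, 294, 234, 261, 241, 276, 356, 351
Mean correct RT = 2289/8 = 286.1250 ms
Proportion correct = 8/11
IES = 286.1250 / (8/11) = 393.422 ms

393.4 ms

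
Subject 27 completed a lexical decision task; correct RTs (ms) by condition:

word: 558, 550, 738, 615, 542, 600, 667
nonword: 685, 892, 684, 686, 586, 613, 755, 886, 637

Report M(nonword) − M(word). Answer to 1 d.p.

103.8 ms

M(word) = 4270/7 = 610.000
M(nonword) = 6424/9 = 713.778
Difference = 713.778 − 610.000 = 103.778 ms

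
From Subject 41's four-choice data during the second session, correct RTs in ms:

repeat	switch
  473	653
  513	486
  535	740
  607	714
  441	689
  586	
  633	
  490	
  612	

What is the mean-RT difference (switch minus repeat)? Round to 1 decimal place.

113.1 ms

M(repeat) = 4890/9 = 543.333
M(switch) = 3282/5 = 656.400
Difference = 656.400 − 543.333 = 113.067 ms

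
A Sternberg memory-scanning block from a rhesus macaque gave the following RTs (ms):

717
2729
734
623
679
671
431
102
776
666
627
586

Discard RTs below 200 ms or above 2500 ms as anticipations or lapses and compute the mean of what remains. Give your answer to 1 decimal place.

651.0 ms

Excluded: 102, 2729
Retained (n=10): Σ = 6510
Mean = 6510/10 = 651.0000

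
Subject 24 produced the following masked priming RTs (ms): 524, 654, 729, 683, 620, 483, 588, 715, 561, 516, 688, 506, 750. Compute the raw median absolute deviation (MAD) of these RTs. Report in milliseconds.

Sorted: 483, 506, 516, 524, 561, 588, 620, 654, 683, 688, 715, 729, 750 → median = 620
|x − 620|: 96, 34, 109, 63, 0, 137, 32, 95, 59, 104, 68, 114, 130
Sorted deviations: 0, 32, 34, 59, 63, 68, 95, 96, 104, 109, 114, 130, 137 → MAD = 95

95 ms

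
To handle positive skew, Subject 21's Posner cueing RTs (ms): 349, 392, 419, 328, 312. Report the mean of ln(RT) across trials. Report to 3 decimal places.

5.880

ln(RT): 5.8551, 5.9713, 6.0379, 5.7930, 5.7430
Σ ln(RT) = 29.4002
Mean = 29.4002/5 = 5.88004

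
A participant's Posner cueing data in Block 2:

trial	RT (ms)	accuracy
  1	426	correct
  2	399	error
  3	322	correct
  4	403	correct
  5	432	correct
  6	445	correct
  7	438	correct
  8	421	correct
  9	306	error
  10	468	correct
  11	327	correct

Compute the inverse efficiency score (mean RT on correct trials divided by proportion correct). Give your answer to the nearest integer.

500 ms

Correct trials (n=9): 426, 322, 403, 432, 445, 438, 421, 468, 327
Mean correct RT = 3682/9 = 409.1111 ms
Proportion correct = 9/11
IES = 409.1111 / (9/11) = 500.025 ms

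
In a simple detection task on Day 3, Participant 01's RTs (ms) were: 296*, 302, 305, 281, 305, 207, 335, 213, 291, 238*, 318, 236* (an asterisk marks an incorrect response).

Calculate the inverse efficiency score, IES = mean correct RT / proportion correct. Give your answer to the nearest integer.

379 ms

Correct trials (n=9): 302, 305, 281, 305, 207, 335, 213, 291, 318
Mean correct RT = 2557/9 = 284.1111 ms
Proportion correct = 9/12
IES = 284.1111 / (9/12) = 378.815 ms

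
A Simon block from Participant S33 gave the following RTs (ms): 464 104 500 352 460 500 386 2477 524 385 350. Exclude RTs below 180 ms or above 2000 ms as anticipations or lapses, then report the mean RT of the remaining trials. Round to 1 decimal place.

Excluded: 104, 2477
Retained (n=9): Σ = 3921
Mean = 3921/9 = 435.6667

435.7 ms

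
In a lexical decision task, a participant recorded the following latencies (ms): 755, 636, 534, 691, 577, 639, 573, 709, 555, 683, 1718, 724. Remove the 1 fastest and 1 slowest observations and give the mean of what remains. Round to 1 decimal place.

Sorted: 534, 555, 573, 577, 636, 639, 683, 691, 709, 724, 755, 1718
Drop lowest 1 (534) and highest 1 (1718)
Remaining (n=10): Σ = 6542, mean = 6542/10 = 654.200

654.2 ms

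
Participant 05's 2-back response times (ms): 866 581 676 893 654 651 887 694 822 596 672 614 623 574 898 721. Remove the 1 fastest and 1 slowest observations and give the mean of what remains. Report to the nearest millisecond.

711 ms

Sorted: 574, 581, 596, 614, 623, 651, 654, 672, 676, 694, 721, 822, 866, 887, 893, 898
Drop lowest 1 (574) and highest 1 (898)
Remaining (n=14): Σ = 9950, mean = 9950/14 = 710.714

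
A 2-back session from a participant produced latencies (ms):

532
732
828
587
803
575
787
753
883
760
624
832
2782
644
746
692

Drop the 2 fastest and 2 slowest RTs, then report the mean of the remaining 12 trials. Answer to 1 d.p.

732.3 ms

Sorted: 532, 575, 587, 624, 644, 692, 732, 746, 753, 760, 787, 803, 828, 832, 883, 2782
Drop lowest 2 (532, 575) and highest 2 (883, 2782)
Remaining (n=12): Σ = 8788, mean = 8788/12 = 732.333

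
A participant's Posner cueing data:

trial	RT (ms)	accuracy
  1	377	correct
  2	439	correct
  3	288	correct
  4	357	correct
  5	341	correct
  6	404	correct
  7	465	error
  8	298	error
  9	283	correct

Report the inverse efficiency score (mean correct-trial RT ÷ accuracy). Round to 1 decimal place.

Correct trials (n=7): 377, 439, 288, 357, 341, 404, 283
Mean correct RT = 2489/7 = 355.5714 ms
Proportion correct = 7/9
IES = 355.5714 / (7/9) = 457.163 ms

457.2 ms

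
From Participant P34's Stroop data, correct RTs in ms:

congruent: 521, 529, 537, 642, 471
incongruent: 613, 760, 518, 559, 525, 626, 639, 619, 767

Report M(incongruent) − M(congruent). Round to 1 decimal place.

M(congruent) = 2700/5 = 540.000
M(incongruent) = 5626/9 = 625.111
Difference = 625.111 − 540.000 = 85.111 ms

85.1 ms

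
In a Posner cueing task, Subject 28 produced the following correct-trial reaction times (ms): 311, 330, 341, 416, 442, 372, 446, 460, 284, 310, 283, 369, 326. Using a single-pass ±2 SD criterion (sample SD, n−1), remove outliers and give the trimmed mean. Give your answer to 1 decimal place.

n = 13, ΣRT = 4690, M = 360.769
Σ(x−M)² = 46496.31; s = √(46496.31/12) = 62.247
Cutoffs: 360.769 ± 2·62.247 → [236.3, 485.3]
No RTs fall outside the cutoffs; all 13 retained. Mean = 4690/13 = 360.769

360.8 ms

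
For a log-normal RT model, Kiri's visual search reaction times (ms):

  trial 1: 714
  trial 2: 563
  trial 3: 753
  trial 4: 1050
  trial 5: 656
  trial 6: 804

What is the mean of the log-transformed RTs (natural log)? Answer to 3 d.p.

ln(RT): 6.5709, 6.3333, 6.6241, 6.9565, 6.4862, 6.6896
Σ ln(RT) = 39.6605
Mean = 39.6605/6 = 6.61009

6.610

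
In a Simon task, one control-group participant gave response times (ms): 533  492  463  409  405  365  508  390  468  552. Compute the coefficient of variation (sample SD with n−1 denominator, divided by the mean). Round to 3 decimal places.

n = 10, Σ = 4585, M = 458.5000
Σ(x−M)² = 36722.500; s = √(36722.500/9) = 63.8771
CV = 63.8771 / 458.5000 = 0.13932

0.139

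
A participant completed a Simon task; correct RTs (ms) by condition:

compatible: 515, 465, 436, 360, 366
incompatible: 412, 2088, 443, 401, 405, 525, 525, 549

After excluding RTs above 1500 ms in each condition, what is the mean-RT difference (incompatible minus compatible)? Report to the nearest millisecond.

37 ms

incompatible: exclude 2088
M(compatible) = 2142/5 = 428.400
M(incompatible) = 3260/7 = 465.714
Difference = 465.714 − 428.400 = 37.314 ms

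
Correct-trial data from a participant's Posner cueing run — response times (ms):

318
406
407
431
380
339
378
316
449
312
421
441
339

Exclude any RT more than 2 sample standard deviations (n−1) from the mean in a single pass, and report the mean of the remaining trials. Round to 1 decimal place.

n = 13, ΣRT = 4937, M = 379.769
Σ(x−M)² = 30098.31; s = √(30098.31/12) = 50.082
Cutoffs: 379.769 ± 2·50.082 → [279.6, 479.9]
No RTs fall outside the cutoffs; all 13 retained. Mean = 4937/13 = 379.769

379.8 ms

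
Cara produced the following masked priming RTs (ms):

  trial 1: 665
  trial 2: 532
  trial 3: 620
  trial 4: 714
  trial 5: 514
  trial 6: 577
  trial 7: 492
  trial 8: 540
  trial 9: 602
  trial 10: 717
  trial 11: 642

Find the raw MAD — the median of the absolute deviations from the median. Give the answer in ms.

63 ms

Sorted: 492, 514, 532, 540, 577, 602, 620, 642, 665, 714, 717 → median = 602
|x − 602|: 63, 70, 18, 112, 88, 25, 110, 62, 0, 115, 40
Sorted deviations: 0, 18, 25, 40, 62, 63, 70, 88, 110, 112, 115 → MAD = 63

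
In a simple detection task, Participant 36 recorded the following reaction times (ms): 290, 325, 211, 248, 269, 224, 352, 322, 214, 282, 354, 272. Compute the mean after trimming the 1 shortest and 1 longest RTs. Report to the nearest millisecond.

280 ms

Sorted: 211, 214, 224, 248, 269, 272, 282, 290, 322, 325, 352, 354
Drop lowest 1 (211) and highest 1 (354)
Remaining (n=10): Σ = 2798, mean = 2798/10 = 279.800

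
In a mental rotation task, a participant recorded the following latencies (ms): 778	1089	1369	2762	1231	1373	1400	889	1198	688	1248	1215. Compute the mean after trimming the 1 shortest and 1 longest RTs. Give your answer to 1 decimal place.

1179.0 ms

Sorted: 688, 778, 889, 1089, 1198, 1215, 1231, 1248, 1369, 1373, 1400, 2762
Drop lowest 1 (688) and highest 1 (2762)
Remaining (n=10): Σ = 11790, mean = 11790/10 = 1179.000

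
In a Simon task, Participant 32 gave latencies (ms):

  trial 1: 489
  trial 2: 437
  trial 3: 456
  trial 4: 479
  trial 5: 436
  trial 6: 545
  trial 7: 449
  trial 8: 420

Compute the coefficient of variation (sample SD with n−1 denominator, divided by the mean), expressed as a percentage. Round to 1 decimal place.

n = 8, Σ = 3711, M = 463.8750
Σ(x−M)² = 11148.875; s = √(11148.875/7) = 39.9086
CV = 39.9086 / 463.8750 = 0.08603 = 8.603%

8.6%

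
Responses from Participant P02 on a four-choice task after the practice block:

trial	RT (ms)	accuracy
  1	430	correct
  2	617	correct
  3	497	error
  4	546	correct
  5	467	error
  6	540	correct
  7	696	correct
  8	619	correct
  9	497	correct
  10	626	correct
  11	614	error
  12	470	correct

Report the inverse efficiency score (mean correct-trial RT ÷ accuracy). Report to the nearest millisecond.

747 ms

Correct trials (n=9): 430, 617, 546, 540, 696, 619, 497, 626, 470
Mean correct RT = 5041/9 = 560.1111 ms
Proportion correct = 9/12
IES = 560.1111 / (9/12) = 746.815 ms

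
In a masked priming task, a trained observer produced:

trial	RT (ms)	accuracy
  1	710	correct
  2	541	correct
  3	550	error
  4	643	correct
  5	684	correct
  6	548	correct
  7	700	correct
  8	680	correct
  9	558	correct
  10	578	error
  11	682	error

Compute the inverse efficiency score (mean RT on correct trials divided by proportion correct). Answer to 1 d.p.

Correct trials (n=8): 710, 541, 643, 684, 548, 700, 680, 558
Mean correct RT = 5064/8 = 633.0000 ms
Proportion correct = 8/11
IES = 633.0000 / (8/11) = 870.375 ms

870.4 ms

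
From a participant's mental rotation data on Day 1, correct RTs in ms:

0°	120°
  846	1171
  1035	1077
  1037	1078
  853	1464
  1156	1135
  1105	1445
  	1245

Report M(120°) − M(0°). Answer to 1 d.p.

225.4 ms

M(0°) = 6032/6 = 1005.333
M(120°) = 8615/7 = 1230.714
Difference = 1230.714 − 1005.333 = 225.381 ms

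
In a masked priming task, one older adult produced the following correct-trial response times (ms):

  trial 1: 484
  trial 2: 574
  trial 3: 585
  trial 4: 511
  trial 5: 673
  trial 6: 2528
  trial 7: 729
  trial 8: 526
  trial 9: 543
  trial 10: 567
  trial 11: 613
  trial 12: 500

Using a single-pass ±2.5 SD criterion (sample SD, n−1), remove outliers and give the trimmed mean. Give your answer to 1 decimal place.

573.2 ms

n = 12, ΣRT = 8833, M = 736.083
Σ(x−M)² = 3559190.92; s = √(3559190.92/11) = 568.826
Cutoffs: 736.083 ± 2.5·568.826 → [-686.0, 2158.1]
Outside: 2528 → excluded.
Retained (n=11): Σ = 6305, mean = 6305/11 = 573.182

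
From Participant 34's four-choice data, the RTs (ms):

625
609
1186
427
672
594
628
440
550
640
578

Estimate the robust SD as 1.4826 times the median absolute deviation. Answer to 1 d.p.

Sorted: 427, 440, 550, 578, 594, 609, 625, 628, 640, 672, 1186 → median = 609
|x − 609| sorted: 0, 15, 16, 19, 31, 31, 59, 63, 169, 182, 577 → MAD = 31
Robust SD ≈ 1.4826 × 31 = 45.961

46.0 ms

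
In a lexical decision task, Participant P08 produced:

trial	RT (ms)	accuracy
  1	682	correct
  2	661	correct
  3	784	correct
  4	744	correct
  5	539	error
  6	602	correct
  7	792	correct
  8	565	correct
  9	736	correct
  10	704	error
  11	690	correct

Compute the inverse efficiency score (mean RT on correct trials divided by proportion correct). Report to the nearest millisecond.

Correct trials (n=9): 682, 661, 784, 744, 602, 792, 565, 736, 690
Mean correct RT = 6256/9 = 695.1111 ms
Proportion correct = 9/11
IES = 695.1111 / (9/11) = 849.580 ms

850 ms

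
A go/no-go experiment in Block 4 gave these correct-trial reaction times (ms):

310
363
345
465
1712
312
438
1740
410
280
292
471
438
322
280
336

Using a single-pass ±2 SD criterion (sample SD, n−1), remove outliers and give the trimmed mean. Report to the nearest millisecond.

n = 16, ΣRT = 8514, M = 532.125
Σ(x−M)² = 3320767.75; s = √(3320767.75/15) = 470.515
Cutoffs: 532.125 ± 2·470.515 → [-408.9, 1473.2]
Outside: 1712, 1740 → excluded.
Retained (n=14): Σ = 5062, mean = 5062/14 = 361.571

362 ms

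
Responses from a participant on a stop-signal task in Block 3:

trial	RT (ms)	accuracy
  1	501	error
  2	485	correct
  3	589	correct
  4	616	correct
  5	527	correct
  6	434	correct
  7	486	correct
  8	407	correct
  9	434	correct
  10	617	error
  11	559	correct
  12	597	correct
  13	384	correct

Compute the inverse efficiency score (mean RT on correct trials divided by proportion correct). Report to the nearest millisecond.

Correct trials (n=11): 485, 589, 616, 527, 434, 486, 407, 434, 559, 597, 384
Mean correct RT = 5518/11 = 501.6364 ms
Proportion correct = 11/13
IES = 501.6364 / (11/13) = 592.843 ms

593 ms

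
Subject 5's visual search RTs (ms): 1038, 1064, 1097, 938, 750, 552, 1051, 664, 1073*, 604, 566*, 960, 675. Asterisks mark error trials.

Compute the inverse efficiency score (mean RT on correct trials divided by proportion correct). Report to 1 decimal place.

1009.2 ms

Correct trials (n=11): 1038, 1064, 1097, 938, 750, 552, 1051, 664, 604, 960, 675
Mean correct RT = 9393/11 = 853.9091 ms
Proportion correct = 11/13
IES = 853.9091 / (11/13) = 1009.165 ms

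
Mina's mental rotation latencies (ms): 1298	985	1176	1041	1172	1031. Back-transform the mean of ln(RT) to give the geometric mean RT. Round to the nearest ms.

ln(RT): 7.1686, 6.8926, 7.0699, 6.9479, 7.0665, 6.9383
Mean ln(RT) = 42.0838/6 = 7.01396
Geometric mean = exp(7.01396) = 1112.05 ms

1112 ms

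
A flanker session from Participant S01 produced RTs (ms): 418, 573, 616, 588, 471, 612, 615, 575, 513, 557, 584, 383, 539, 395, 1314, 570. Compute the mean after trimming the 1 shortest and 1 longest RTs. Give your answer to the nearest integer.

545 ms

Sorted: 383, 395, 418, 471, 513, 539, 557, 570, 573, 575, 584, 588, 612, 615, 616, 1314
Drop lowest 1 (383) and highest 1 (1314)
Remaining (n=14): Σ = 7626, mean = 7626/14 = 544.714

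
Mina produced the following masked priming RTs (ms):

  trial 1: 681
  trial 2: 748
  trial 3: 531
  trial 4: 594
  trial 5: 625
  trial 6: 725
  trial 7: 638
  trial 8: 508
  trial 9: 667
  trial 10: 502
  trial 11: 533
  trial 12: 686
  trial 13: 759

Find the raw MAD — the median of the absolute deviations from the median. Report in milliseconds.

Sorted: 502, 508, 531, 533, 594, 625, 638, 667, 681, 686, 725, 748, 759 → median = 638
|x − 638|: 43, 110, 107, 44, 13, 87, 0, 130, 29, 136, 105, 48, 121
Sorted deviations: 0, 13, 29, 43, 44, 48, 87, 105, 107, 110, 121, 130, 136 → MAD = 87

87 ms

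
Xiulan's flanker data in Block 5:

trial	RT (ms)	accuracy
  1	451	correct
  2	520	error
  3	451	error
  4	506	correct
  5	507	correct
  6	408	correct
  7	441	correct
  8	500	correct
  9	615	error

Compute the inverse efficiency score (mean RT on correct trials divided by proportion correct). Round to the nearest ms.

Correct trials (n=6): 451, 506, 507, 408, 441, 500
Mean correct RT = 2813/6 = 468.8333 ms
Proportion correct = 6/9
IES = 468.8333 / (6/9) = 703.250 ms

703 ms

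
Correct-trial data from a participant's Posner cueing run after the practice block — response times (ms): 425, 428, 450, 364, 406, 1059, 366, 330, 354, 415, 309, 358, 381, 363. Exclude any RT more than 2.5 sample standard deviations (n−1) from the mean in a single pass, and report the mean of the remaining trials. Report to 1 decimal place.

n = 14, ΣRT = 6008, M = 429.143
Σ(x−M)² = 447803.71; s = √(447803.71/13) = 185.598
Cutoffs: 429.143 ± 2.5·185.598 → [-34.9, 893.1]
Outside: 1059 → excluded.
Retained (n=13): Σ = 4949, mean = 4949/13 = 380.692

380.7 ms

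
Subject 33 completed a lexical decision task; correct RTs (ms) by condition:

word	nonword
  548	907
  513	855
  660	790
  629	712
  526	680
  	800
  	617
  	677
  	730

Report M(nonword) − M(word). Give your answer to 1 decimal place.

176.8 ms

M(word) = 2876/5 = 575.200
M(nonword) = 6768/9 = 752.000
Difference = 752.000 − 575.200 = 176.800 ms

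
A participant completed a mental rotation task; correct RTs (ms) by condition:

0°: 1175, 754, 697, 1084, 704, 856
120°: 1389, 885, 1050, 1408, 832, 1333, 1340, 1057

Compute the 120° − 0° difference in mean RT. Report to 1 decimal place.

M(0°) = 5270/6 = 878.333
M(120°) = 9294/8 = 1161.750
Difference = 1161.750 − 878.333 = 283.417 ms

283.4 ms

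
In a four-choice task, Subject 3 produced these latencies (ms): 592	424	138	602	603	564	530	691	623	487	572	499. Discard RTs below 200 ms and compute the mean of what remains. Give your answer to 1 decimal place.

Excluded: 138
Retained (n=11): Σ = 6187
Mean = 6187/11 = 562.4545

562.5 ms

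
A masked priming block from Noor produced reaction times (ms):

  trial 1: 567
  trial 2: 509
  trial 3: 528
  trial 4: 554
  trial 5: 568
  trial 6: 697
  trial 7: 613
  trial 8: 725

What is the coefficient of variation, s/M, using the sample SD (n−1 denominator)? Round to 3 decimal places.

0.131

n = 8, Σ = 4761, M = 595.1250
Σ(x−M)² = 42706.875; s = √(42706.875/7) = 78.1088
CV = 78.1088 / 595.1250 = 0.13125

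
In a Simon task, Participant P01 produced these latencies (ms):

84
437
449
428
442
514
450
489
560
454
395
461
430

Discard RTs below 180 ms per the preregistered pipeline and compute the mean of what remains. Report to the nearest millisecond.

Excluded: 84
Retained (n=12): Σ = 5509
Mean = 5509/12 = 459.0833

459 ms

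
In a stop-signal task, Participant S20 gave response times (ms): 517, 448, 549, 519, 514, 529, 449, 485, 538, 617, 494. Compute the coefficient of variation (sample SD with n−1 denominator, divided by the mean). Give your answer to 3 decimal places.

n = 11, Σ = 5659, M = 514.4545
Σ(x−M)² = 22488.727; s = √(22488.727/10) = 47.4223
CV = 47.4223 / 514.4545 = 0.09218

0.092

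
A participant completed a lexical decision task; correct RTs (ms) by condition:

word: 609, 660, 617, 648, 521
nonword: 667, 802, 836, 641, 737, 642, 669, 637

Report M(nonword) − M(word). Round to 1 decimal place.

92.9 ms

M(word) = 3055/5 = 611.000
M(nonword) = 5631/8 = 703.875
Difference = 703.875 − 611.000 = 92.875 ms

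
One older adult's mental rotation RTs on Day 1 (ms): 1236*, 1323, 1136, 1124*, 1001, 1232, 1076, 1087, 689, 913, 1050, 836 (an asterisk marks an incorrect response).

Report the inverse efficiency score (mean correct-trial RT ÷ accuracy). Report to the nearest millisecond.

1241 ms

Correct trials (n=10): 1323, 1136, 1001, 1232, 1076, 1087, 689, 913, 1050, 836
Mean correct RT = 10343/10 = 1034.3000 ms
Proportion correct = 10/12
IES = 1034.3000 / (10/12) = 1241.160 ms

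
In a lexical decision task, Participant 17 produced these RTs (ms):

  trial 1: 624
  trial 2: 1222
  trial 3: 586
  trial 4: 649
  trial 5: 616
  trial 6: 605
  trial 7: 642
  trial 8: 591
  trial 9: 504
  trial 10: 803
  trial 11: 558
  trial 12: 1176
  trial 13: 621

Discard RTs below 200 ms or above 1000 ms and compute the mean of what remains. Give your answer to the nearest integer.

618 ms

Excluded: 1176, 1222
Retained (n=11): Σ = 6799
Mean = 6799/11 = 618.0909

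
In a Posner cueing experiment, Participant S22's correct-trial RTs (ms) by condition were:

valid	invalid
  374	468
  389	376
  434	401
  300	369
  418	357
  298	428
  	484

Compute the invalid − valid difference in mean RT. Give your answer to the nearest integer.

M(valid) = 2213/6 = 368.833
M(invalid) = 2883/7 = 411.857
Difference = 411.857 − 368.833 = 43.024 ms

43 ms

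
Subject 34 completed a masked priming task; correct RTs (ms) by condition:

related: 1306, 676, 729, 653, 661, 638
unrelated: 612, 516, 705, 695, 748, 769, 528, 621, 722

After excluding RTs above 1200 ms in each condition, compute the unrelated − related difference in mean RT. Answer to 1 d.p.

related: exclude 1306
M(related) = 3357/5 = 671.400
M(unrelated) = 5916/9 = 657.333
Difference = 657.333 − 671.400 = -14.067 ms

-14.1 ms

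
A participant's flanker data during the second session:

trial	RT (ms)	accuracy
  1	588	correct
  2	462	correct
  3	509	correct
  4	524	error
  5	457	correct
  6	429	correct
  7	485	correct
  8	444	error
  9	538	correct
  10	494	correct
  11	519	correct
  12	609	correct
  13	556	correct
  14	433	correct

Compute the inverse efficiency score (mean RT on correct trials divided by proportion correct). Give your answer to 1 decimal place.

591.0 ms

Correct trials (n=12): 588, 462, 509, 457, 429, 485, 538, 494, 519, 609, 556, 433
Mean correct RT = 6079/12 = 506.5833 ms
Proportion correct = 12/14
IES = 506.5833 / (12/14) = 591.014 ms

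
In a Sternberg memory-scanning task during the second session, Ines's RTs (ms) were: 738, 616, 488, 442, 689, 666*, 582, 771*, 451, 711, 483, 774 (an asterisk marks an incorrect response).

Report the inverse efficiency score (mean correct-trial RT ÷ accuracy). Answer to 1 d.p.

716.9 ms

Correct trials (n=10): 738, 616, 488, 442, 689, 582, 451, 711, 483, 774
Mean correct RT = 5974/10 = 597.4000 ms
Proportion correct = 10/12
IES = 597.4000 / (10/12) = 716.880 ms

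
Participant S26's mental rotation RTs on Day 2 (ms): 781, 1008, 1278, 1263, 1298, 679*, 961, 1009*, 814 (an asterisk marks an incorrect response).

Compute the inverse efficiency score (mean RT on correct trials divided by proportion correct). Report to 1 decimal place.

1359.7 ms

Correct trials (n=7): 781, 1008, 1278, 1263, 1298, 961, 814
Mean correct RT = 7403/7 = 1057.5714 ms
Proportion correct = 7/9
IES = 1057.5714 / (7/9) = 1359.735 ms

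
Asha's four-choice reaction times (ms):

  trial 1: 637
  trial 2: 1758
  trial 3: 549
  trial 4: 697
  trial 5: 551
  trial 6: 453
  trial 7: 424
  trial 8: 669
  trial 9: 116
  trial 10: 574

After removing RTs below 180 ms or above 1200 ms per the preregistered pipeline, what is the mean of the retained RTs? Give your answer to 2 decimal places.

Excluded: 116, 1758
Retained (n=8): Σ = 4554
Mean = 4554/8 = 569.2500

569.25 ms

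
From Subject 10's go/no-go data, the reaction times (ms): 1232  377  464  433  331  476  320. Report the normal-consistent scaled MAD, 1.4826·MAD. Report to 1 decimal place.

Sorted: 320, 331, 377, 433, 464, 476, 1232 → median = 433
|x − 433| sorted: 0, 31, 43, 56, 102, 113, 799 → MAD = 56
Robust SD ≈ 1.4826 × 56 = 83.026

83.0 ms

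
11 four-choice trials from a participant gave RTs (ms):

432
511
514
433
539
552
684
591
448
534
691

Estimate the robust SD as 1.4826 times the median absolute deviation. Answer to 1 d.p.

84.5 ms

Sorted: 432, 433, 448, 511, 514, 534, 539, 552, 591, 684, 691 → median = 534
|x − 534| sorted: 0, 5, 18, 20, 23, 57, 86, 101, 102, 150, 157 → MAD = 57
Robust SD ≈ 1.4826 × 57 = 84.508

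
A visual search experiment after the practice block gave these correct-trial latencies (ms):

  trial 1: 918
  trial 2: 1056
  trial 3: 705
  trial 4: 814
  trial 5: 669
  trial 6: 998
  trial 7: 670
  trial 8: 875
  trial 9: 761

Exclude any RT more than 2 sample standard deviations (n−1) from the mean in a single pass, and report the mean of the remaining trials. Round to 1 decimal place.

n = 9, ΣRT = 7466, M = 829.556
Σ(x−M)² = 161230.22; s = √(161230.22/8) = 141.964
Cutoffs: 829.556 ± 2·141.964 → [545.6, 1113.5]
No RTs fall outside the cutoffs; all 9 retained. Mean = 7466/9 = 829.556

829.6 ms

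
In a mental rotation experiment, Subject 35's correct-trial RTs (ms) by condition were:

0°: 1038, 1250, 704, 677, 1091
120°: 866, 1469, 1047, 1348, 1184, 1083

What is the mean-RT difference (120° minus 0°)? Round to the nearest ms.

M(0°) = 4760/5 = 952.000
M(120°) = 6997/6 = 1166.167
Difference = 1166.167 − 952.000 = 214.167 ms

214 ms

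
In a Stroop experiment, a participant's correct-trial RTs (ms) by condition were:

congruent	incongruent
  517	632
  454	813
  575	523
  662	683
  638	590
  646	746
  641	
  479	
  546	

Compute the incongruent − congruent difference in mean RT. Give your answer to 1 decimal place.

M(congruent) = 5158/9 = 573.111
M(incongruent) = 3987/6 = 664.500
Difference = 664.500 − 573.111 = 91.389 ms

91.4 ms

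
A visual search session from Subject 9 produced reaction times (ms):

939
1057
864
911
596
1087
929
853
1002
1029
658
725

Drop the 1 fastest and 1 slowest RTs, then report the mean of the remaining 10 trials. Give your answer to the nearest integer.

897 ms

Sorted: 596, 658, 725, 853, 864, 911, 929, 939, 1002, 1029, 1057, 1087
Drop lowest 1 (596) and highest 1 (1087)
Remaining (n=10): Σ = 8967, mean = 8967/10 = 896.700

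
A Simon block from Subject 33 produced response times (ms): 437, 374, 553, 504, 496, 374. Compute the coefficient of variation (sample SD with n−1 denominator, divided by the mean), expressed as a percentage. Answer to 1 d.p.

n = 6, Σ = 2738, M = 456.3333
Σ(x−M)² = 27121.333; s = √(27121.333/5) = 73.6496
CV = 73.6496 / 456.3333 = 0.16139 = 16.139%

16.1%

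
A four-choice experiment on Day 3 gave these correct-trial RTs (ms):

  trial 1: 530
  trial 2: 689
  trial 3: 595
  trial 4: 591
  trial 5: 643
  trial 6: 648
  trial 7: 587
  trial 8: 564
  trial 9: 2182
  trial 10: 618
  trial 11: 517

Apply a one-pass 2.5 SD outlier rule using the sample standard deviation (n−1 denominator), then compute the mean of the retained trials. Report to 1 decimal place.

n = 11, ΣRT = 8164, M = 742.182
Σ(x−M)² = 2306109.64; s = √(2306109.64/10) = 480.220
Cutoffs: 742.182 ± 2.5·480.220 → [-458.4, 1942.7]
Outside: 2182 → excluded.
Retained (n=10): Σ = 5982, mean = 5982/10 = 598.200

598.2 ms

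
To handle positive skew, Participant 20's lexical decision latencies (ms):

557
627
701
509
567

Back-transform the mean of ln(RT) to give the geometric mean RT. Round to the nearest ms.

ln(RT): 6.3226, 6.4409, 6.5525, 6.2324, 6.3404
Mean ln(RT) = 31.8888/5 = 6.37777
Geometric mean = exp(6.37777) = 588.61 ms

589 ms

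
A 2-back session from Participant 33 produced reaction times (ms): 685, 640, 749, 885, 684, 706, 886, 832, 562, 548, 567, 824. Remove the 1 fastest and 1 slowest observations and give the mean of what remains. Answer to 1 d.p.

Sorted: 548, 562, 567, 640, 684, 685, 706, 749, 824, 832, 885, 886
Drop lowest 1 (548) and highest 1 (886)
Remaining (n=10): Σ = 7134, mean = 7134/10 = 713.400

713.4 ms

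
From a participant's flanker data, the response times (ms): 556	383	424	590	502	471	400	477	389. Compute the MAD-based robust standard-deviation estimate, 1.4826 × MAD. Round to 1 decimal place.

Sorted: 383, 389, 400, 424, 471, 477, 502, 556, 590 → median = 471
|x − 471| sorted: 0, 6, 31, 47, 71, 82, 85, 88, 119 → MAD = 71
Robust SD ≈ 1.4826 × 71 = 105.265

105.3 ms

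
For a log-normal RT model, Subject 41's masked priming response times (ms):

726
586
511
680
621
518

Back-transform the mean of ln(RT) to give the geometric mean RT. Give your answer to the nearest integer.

ln(RT): 6.5876, 6.3733, 6.2364, 6.5221, 6.4313, 6.2500
Mean ln(RT) = 38.4006/6 = 6.40011
Geometric mean = exp(6.40011) = 601.91 ms

602 ms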